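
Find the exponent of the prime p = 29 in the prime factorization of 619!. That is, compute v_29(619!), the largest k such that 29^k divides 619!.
v_29(619!) = 21

Legendre's formula: v_p(n!) = Σ_{k ≥ 1} ⌊n / p^k⌋. For p = 29, n = 619, the terms are:
  ⌊619/29^1⌋ = ⌊619/29⌋ = 21
(the next term ⌊619/29^2⌋ = 0, terminating the sum). Summing: v_29(619!) = 21 = 21.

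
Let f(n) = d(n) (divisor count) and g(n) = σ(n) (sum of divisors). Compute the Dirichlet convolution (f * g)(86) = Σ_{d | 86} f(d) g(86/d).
(d * σ)(86) = 230

Divisors of 86: [1, 2, 43, 86]. For each d | 86:
  d = 1: d(1) · σ(86/1) = 1 · 132 = 132
  d = 2: d(2) · σ(86/2) = 2 · 44 = 88
  d = 43: d(43) · σ(86/43) = 2 · 3 = 6
  d = 86: d(86) · σ(86/86) = 4 · 1 = 4
Summing: (d * σ)(86) = 132 + 88 + 6 + 4 = 230.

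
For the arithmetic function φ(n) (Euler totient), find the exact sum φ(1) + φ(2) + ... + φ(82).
Σ_{n ≤ 82} φ(n) = 2060

Compute φ(n) for each 1 ≤ n ≤ 82: φ(1) = 1, φ(2) = 1, φ(3) = 2, φ(4) = 2, φ(5) = 4, φ(6) = 2, φ(7) = 6, φ(8) = 4, φ(9) = 6, φ(10) = 4, φ(11) = 10, φ(12) = 4, φ(13) = 12, φ(14) = 6, φ(15) = 8, φ(16) = 8, φ(17) = 16, φ(18) = 6, φ(19) = 18, φ(20) = 8, φ(21) = 12, φ(22) = 10, φ(23) = 22, φ(24) = 8, φ(25) = 20, φ(26) = 12, φ(27) = 18, φ(28) = 12, φ(29) = 28, φ(30) = 8, φ(31) = 30, φ(32) = 16, φ(33) = 20, φ(34) = 16, φ(35) = 24, φ(36) = 12, φ(37) = 36, φ(38) = 18, φ(39) = 24, φ(40) = 16, φ(41) = 40, φ(42) = 12, φ(43) = 42, φ(44) = 20, φ(45) = 24, φ(46) = 22, φ(47) = 46, φ(48) = 16, φ(49) = 42, φ(50) = 20, φ(51) = 32, φ(52) = 24, φ(53) = 52, φ(54) = 18, φ(55) = 40, φ(56) = 24, φ(57) = 36, φ(58) = 28, φ(59) = 58, φ(60) = 16, φ(61) = 60, φ(62) = 30, φ(63) = 36, φ(64) = 32, φ(65) = 48, φ(66) = 20, φ(67) = 66, φ(68) = 32, φ(69) = 44, φ(70) = 24, φ(71) = 70, φ(72) = 24, φ(73) = 72, φ(74) = 36, φ(75) = 40, φ(76) = 36, φ(77) = 60, φ(78) = 24, φ(79) = 78, φ(80) = 32, φ(81) = 54, φ(82) = 40. Summing all 82 values: 2060. (Average order: Σ_{n ≤ x} φ(n) ~ (3/π²) x². For x = 82, (3/π²)·82² ≈ 2043.85.)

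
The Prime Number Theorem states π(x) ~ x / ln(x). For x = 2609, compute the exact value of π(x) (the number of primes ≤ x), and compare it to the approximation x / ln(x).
π(2609) = 379;  x/ln(x) ≈ 331.65;  relative error ≈ 12.49%.

Directly count primes up to 2609: π(2609) = 379. The PNT approximation gives 2609/ln(2609) ≈ 2609/7.86672 ≈ 331.65. Relative error (π(x) − x/ln(x)) / π(x) ≈ 12.49%; the approximation is known to undercount slightly (Li(x) is a better estimate).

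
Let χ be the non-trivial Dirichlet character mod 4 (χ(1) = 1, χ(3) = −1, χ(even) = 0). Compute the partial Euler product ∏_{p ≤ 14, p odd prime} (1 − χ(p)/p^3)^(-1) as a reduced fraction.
∏ = 17910767875/18484721664

The odd primes p ≤ 14 are [3, 5, 7, 11, 13]. For each, χ(p) = 1 if p ≡ 1 mod 4, χ(p) = −1 if p ≡ 3 mod 4. Taking (1 − χ(p)/p^3)^(-1) = p^3/(p^3 − χ(p)): (1 − (-1)/3^3)^(-1) · (1 − (1)/5^3)^(-1) · (1 − (-1)/7^3)^(-1) · (1 − (-1)/11^3)^(-1) · (1 − (1)/13^3)^(-1) = 17910767875/18484721664.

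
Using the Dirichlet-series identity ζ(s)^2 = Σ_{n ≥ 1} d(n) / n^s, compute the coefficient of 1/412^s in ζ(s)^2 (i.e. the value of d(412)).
d(412) = 6

ζ(s)^2 = (Σ 1/m^s)(Σ 1/k^s). The coefficient of 1/n^s in the product is the number of ordered pairs (m, k) with mk = n, which equals d(n). For n = 412, divisors are [1, 2, 4, 103, 206, 412], so d(412) = 6.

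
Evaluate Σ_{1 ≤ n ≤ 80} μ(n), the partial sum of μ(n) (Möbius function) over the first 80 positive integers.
Σ_{n ≤ 80} μ(n) = -4

Compute μ(n) for each 1 ≤ n ≤ 80: μ(1) = 1, μ(2) = -1, μ(3) = -1, μ(4) = 0, μ(5) = -1, μ(6) = 1, μ(7) = -1, μ(8) = 0, μ(9) = 0, μ(10) = 1, μ(11) = -1, μ(12) = 0, μ(13) = -1, μ(14) = 1, μ(15) = 1, μ(16) = 0, μ(17) = -1, μ(18) = 0, μ(19) = -1, μ(20) = 0, μ(21) = 1, μ(22) = 1, μ(23) = -1, μ(24) = 0, μ(25) = 0, μ(26) = 1, μ(27) = 0, μ(28) = 0, μ(29) = -1, μ(30) = -1, μ(31) = -1, μ(32) = 0, μ(33) = 1, μ(34) = 1, μ(35) = 1, μ(36) = 0, μ(37) = -1, μ(38) = 1, μ(39) = 1, μ(40) = 0, μ(41) = -1, μ(42) = -1, μ(43) = -1, μ(44) = 0, μ(45) = 0, μ(46) = 1, μ(47) = -1, μ(48) = 0, μ(49) = 0, μ(50) = 0, μ(51) = 1, μ(52) = 0, μ(53) = -1, μ(54) = 0, μ(55) = 1, μ(56) = 0, μ(57) = 1, μ(58) = 1, μ(59) = -1, μ(60) = 0, μ(61) = -1, μ(62) = 1, μ(63) = 0, μ(64) = 0, μ(65) = 1, μ(66) = -1, μ(67) = -1, μ(68) = 0, μ(69) = 1, μ(70) = -1, μ(71) = -1, μ(72) = 0, μ(73) = -1, μ(74) = 1, μ(75) = 0, μ(76) = 0, μ(77) = 1, μ(78) = -1, μ(79) = -1, μ(80) = 0. Summing all 80 values: -4. (Mertens function M(x) = Σ_{n ≤ x} μ(n); on average M(x) should be small (PNT ⟺ M(x) = o(x)).)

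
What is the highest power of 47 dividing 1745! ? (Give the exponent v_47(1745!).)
v_47(1745!) = 37

Legendre's formula: v_p(n!) = Σ_{k ≥ 1} ⌊n / p^k⌋. For p = 47, n = 1745, the terms are:
  ⌊1745/47^1⌋ = ⌊1745/47⌋ = 37
(the next term ⌊1745/47^2⌋ = 0, terminating the sum). Summing: v_47(1745!) = 37 = 37.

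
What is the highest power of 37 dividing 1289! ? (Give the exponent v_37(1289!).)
v_37(1289!) = 34

Legendre's formula: v_p(n!) = Σ_{k ≥ 1} ⌊n / p^k⌋. For p = 37, n = 1289, the terms are:
  ⌊1289/37^1⌋ = ⌊1289/37⌋ = 34
(the next term ⌊1289/37^2⌋ = 0, terminating the sum). Summing: v_37(1289!) = 34 = 34.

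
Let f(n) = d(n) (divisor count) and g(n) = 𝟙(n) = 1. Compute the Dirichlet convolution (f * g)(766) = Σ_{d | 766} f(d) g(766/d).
(d * 𝟙)(766) = 9

Divisors of 766: [1, 2, 383, 766]. For each d | 766:
  d = 1: d(1) · 𝟙(766/1) = 1 · 1 = 1
  d = 2: d(2) · 𝟙(766/2) = 2 · 1 = 2
  d = 383: d(383) · 𝟙(766/383) = 2 · 1 = 2
  d = 766: d(766) · 𝟙(766/766) = 4 · 1 = 4
Summing: (d * 𝟙)(766) = 1 + 2 + 2 + 4 = 9.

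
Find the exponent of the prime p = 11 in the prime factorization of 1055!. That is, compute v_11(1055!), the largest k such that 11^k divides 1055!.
v_11(1055!) = 103

Legendre's formula: v_p(n!) = Σ_{k ≥ 1} ⌊n / p^k⌋. For p = 11, n = 1055, the terms are:
  ⌊1055/11^1⌋ = ⌊1055/11⌋ = 95
  ⌊1055/11^2⌋ = ⌊1055/121⌋ = 8
(the next term ⌊1055/11^3⌋ = 0, terminating the sum). Summing: v_11(1055!) = 95 + 8 = 103.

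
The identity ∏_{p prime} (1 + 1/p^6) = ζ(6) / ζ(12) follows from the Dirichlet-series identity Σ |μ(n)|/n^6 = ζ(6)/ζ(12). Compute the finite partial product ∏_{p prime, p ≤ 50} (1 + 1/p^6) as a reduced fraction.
∏ = 862155056480201047883460386910418315829132841121015872043175453729006428800800000/847666095717512475523225986389496867701830685289319692004055511811488189213173229

The primes p ≤ 50 are [2, 3, 5, 7, 11, 13, 17, 19, 23, 29, 31, 37, 41, 43, 47]. For each, (1 + 1/p^6) = (p^6 + 1)/p^6. Multiplying these fractions over p ∈ [2, 3, 5, 7, 11, 13, 17, 19, 23, 29, 31, 37, 41, 43, 47] gives 862155056480201047883460386910418315829132841121015872043175453729006428800800000/847666095717512475523225986389496867701830685289319692004055511811488189213173229. (In the limit P → ∞ this tends to ζ(6)/ζ(12).)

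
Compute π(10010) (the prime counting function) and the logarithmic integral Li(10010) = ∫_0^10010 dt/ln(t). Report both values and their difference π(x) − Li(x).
π(10010) = 1231;  Li(10010) ≈ 1247.22;  π(x) − Li(x) ≈ -16.22.

Direct count of primes ≤ 10010 gives π(10010) = 1231. Numerical evaluation of the logarithmic integral gives Li(10010) ≈ 1247.22. The difference π(x) − Li(x) ≈ -16.22 is typically negative for small/moderate x (Li(x) overestimates), though Littlewood's theorem shows this sign changes infinitely often.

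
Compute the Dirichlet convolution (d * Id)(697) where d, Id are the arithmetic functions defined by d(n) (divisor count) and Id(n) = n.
(d * Id)(697) = 817

Divisors of 697: [1, 17, 41, 697]. For each d | 697:
  d = 1: d(1) · Id(697/1) = 1 · 697 = 697
  d = 17: d(17) · Id(697/17) = 2 · 41 = 82
  d = 41: d(41) · Id(697/41) = 2 · 17 = 34
  d = 697: d(697) · Id(697/697) = 4 · 1 = 4
Summing: (d * Id)(697) = 697 + 82 + 34 + 4 = 817.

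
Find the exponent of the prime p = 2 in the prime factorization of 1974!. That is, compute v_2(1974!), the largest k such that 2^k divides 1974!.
v_2(1974!) = 1966

Legendre's formula: v_p(n!) = Σ_{k ≥ 1} ⌊n / p^k⌋. For p = 2, n = 1974, the terms are:
  ⌊1974/2^1⌋ = ⌊1974/2⌋ = 987
  ⌊1974/2^2⌋ = ⌊1974/4⌋ = 493
  ⌊1974/2^3⌋ = ⌊1974/8⌋ = 246
  ⌊1974/2^4⌋ = ⌊1974/16⌋ = 123
  ⌊1974/2^5⌋ = ⌊1974/32⌋ = 61
  ⌊1974/2^6⌋ = ⌊1974/64⌋ = 30
  ⌊1974/2^7⌋ = ⌊1974/128⌋ = 15
  ⌊1974/2^8⌋ = ⌊1974/256⌋ = 7
  ⌊1974/2^9⌋ = ⌊1974/512⌋ = 3
  ⌊1974/2^10⌋ = ⌊1974/1024⌋ = 1
(the next term ⌊1974/2^11⌋ = 0, terminating the sum). Summing: v_2(1974!) = 987 + 493 + 246 + 123 + 61 + 30 + 15 + 7 + 3 + 1 = 1966.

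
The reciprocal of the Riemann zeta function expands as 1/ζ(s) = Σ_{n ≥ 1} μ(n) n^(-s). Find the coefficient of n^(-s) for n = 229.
μ(229) = -1

Factor n = 229 = 229. μ(n) = 0 if any exponent ≥ 2 (not squarefree); otherwise μ(n) = (−1)^{ω(n)} where ω(n) is the number of distinct prime factors. Applying: μ(229) = -1.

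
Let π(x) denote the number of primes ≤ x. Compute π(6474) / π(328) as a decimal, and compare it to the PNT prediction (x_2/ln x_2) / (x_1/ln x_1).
π(6474)/π(328) = 840/66 ≈ 12.7273;  PNT prediction ≈ 13.0295.

π(328) = 66 and π(6474) = 840, so π(6474)/π(328) ≈ 12.7273. The PNT-predicted ratio is (6474/ln(6474)) / (328/ln(328)) ≈ 13.0295. The two agree to within a few percent, as expected.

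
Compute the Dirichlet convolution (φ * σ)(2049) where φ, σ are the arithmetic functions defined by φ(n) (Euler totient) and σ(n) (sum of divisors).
(φ * σ)(2049) = 8196

Divisors of 2049: [1, 3, 683, 2049]. For each d | 2049:
  d = 1: φ(1) · σ(2049/1) = 1 · 2736 = 2736
  d = 3: φ(3) · σ(2049/3) = 2 · 684 = 1368
  d = 683: φ(683) · σ(2049/683) = 682 · 4 = 2728
  d = 2049: φ(2049) · σ(2049/2049) = 1364 · 1 = 1364
Summing: (φ * σ)(2049) = 2736 + 1368 + 2728 + 1364 = 8196.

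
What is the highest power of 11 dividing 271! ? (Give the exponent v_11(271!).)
v_11(271!) = 26

Legendre's formula: v_p(n!) = Σ_{k ≥ 1} ⌊n / p^k⌋. For p = 11, n = 271, the terms are:
  ⌊271/11^1⌋ = ⌊271/11⌋ = 24
  ⌊271/11^2⌋ = ⌊271/121⌋ = 2
(the next term ⌊271/11^3⌋ = 0, terminating the sum). Summing: v_11(271!) = 24 + 2 = 26.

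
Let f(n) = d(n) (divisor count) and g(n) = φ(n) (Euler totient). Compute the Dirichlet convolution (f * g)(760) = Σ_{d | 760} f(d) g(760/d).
(d * φ)(760) = 1800

Divisors of 760: [1, 2, 4, 5, 8, 10, 19, 20, 38, 40, 76, 95, 152, 190, 380, 760]. For each d | 760:
  d = 1: d(1) · φ(760/1) = 1 · 288 = 288
  d = 2: d(2) · φ(760/2) = 2 · 144 = 288
  d = 4: d(4) · φ(760/4) = 3 · 72 = 216
  d = 5: d(5) · φ(760/5) = 2 · 72 = 144
  d = 8: d(8) · φ(760/8) = 4 · 72 = 288
  d = 10: d(10) · φ(760/10) = 4 · 36 = 144
  d = 19: d(19) · φ(760/19) = 2 · 16 = 32
  d = 20: d(20) · φ(760/20) = 6 · 18 = 108
  d = 38: d(38) · φ(760/38) = 4 · 8 = 32
  d = 40: d(40) · φ(760/40) = 8 · 18 = 144
  d = 76: d(76) · φ(760/76) = 6 · 4 = 24
  d = 95: d(95) · φ(760/95) = 4 · 4 = 16
  d = 152: d(152) · φ(760/152) = 8 · 4 = 32
  d = 190: d(190) · φ(760/190) = 8 · 2 = 16
  d = 380: d(380) · φ(760/380) = 12 · 1 = 12
  d = 760: d(760) · φ(760/760) = 16 · 1 = 16
Summing: (d * φ)(760) = 288 + 288 + 216 + 144 + 288 + 144 + 32 + 108 + 32 + 144 + 24 + 16 + 32 + 16 + 12 + 16 = 1800.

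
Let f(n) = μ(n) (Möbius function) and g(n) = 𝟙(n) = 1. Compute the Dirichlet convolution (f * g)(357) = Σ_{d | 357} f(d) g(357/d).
(μ * 𝟙)(357) = 0

Divisors of 357: [1, 3, 7, 17, 21, 51, 119, 357]. For each d | 357:
  d = 1: μ(1) · 𝟙(357/1) = 1 · 1 = 1
  d = 3: μ(3) · 𝟙(357/3) = -1 · 1 = -1
  d = 7: μ(7) · 𝟙(357/7) = -1 · 1 = -1
  d = 17: μ(17) · 𝟙(357/17) = -1 · 1 = -1
  d = 21: μ(21) · 𝟙(357/21) = 1 · 1 = 1
  d = 51: μ(51) · 𝟙(357/51) = 1 · 1 = 1
  d = 119: μ(119) · 𝟙(357/119) = 1 · 1 = 1
  d = 357: μ(357) · 𝟙(357/357) = -1 · 1 = -1
Summing: (μ * 𝟙)(357) = 1 + -1 + -1 + -1 + 1 + 1 + 1 + -1 = 0.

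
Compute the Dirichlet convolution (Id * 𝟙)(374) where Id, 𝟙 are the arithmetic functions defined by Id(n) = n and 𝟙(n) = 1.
(Id * 𝟙)(374) = 648

Divisors of 374: [1, 2, 11, 17, 22, 34, 187, 374]. For each d | 374:
  d = 1: Id(1) · 𝟙(374/1) = 1 · 1 = 1
  d = 2: Id(2) · 𝟙(374/2) = 2 · 1 = 2
  d = 11: Id(11) · 𝟙(374/11) = 11 · 1 = 11
  d = 17: Id(17) · 𝟙(374/17) = 17 · 1 = 17
  d = 22: Id(22) · 𝟙(374/22) = 22 · 1 = 22
  d = 34: Id(34) · 𝟙(374/34) = 34 · 1 = 34
  d = 187: Id(187) · 𝟙(374/187) = 187 · 1 = 187
  d = 374: Id(374) · 𝟙(374/374) = 374 · 1 = 374
Summing: (Id * 𝟙)(374) = 1 + 2 + 11 + 17 + 22 + 34 + 187 + 374 = 648.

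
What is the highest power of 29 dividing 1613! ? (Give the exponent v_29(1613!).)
v_29(1613!) = 56

Legendre's formula: v_p(n!) = Σ_{k ≥ 1} ⌊n / p^k⌋. For p = 29, n = 1613, the terms are:
  ⌊1613/29^1⌋ = ⌊1613/29⌋ = 55
  ⌊1613/29^2⌋ = ⌊1613/841⌋ = 1
(the next term ⌊1613/29^3⌋ = 0, terminating the sum). Summing: v_29(1613!) = 55 + 1 = 56.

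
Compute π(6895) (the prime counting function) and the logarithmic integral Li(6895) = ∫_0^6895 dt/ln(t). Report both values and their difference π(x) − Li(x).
π(6895) = 886;  Li(6895) ≈ 902.46;  π(x) − Li(x) ≈ -16.46.

Direct count of primes ≤ 6895 gives π(6895) = 886. Numerical evaluation of the logarithmic integral gives Li(6895) ≈ 902.46. The difference π(x) − Li(x) ≈ -16.46 is typically negative for small/moderate x (Li(x) overestimates), though Littlewood's theorem shows this sign changes infinitely often.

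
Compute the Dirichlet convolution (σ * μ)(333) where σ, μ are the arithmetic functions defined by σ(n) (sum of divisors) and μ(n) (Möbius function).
(σ * μ)(333) = 333

Divisors of 333: [1, 3, 9, 37, 111, 333]. For each d | 333:
  d = 1: σ(1) · μ(333/1) = 1 · 0 = 0
  d = 3: σ(3) · μ(333/3) = 4 · 1 = 4
  d = 9: σ(9) · μ(333/9) = 13 · -1 = -13
  d = 37: σ(37) · μ(333/37) = 38 · 0 = 0
  d = 111: σ(111) · μ(333/111) = 152 · -1 = -152
  d = 333: σ(333) · μ(333/333) = 494 · 1 = 494
Summing: (σ * μ)(333) = 0 + 4 + -13 + 0 + -152 + 494 = 333.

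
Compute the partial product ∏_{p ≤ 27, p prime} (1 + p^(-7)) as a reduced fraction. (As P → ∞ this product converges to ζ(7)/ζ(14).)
∏ = 1213055423679013780431254747580653474818754487990016/1203084832226034935165248483197620256588271403484375

The primes p ≤ 27 are [2, 3, 5, 7, 11, 13, 17, 19, 23]. For each, (1 + 1/p^7) = (p^7 + 1)/p^7. Multiplying these fractions over p ∈ [2, 3, 5, 7, 11, 13, 17, 19, 23] gives 1213055423679013780431254747580653474818754487990016/1203084832226034935165248483197620256588271403484375. (In the limit P → ∞ this tends to ζ(7)/ζ(14).)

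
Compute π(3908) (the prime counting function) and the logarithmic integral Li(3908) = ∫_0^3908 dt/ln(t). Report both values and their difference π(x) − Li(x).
π(3908) = 540;  Li(3908) ≈ 554.26;  π(x) − Li(x) ≈ -14.26.

Direct count of primes ≤ 3908 gives π(3908) = 540. Numerical evaluation of the logarithmic integral gives Li(3908) ≈ 554.26. The difference π(x) − Li(x) ≈ -14.26 is typically negative for small/moderate x (Li(x) overestimates), though Littlewood's theorem shows this sign changes infinitely often.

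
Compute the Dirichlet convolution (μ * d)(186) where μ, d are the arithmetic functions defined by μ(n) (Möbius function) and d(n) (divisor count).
(μ * d)(186) = 1

Divisors of 186: [1, 2, 3, 6, 31, 62, 93, 186]. For each d | 186:
  d = 1: μ(1) · d(186/1) = 1 · 8 = 8
  d = 2: μ(2) · d(186/2) = -1 · 4 = -4
  d = 3: μ(3) · d(186/3) = -1 · 4 = -4
  d = 6: μ(6) · d(186/6) = 1 · 2 = 2
  d = 31: μ(31) · d(186/31) = -1 · 4 = -4
  d = 62: μ(62) · d(186/62) = 1 · 2 = 2
  d = 93: μ(93) · d(186/93) = 1 · 2 = 2
  d = 186: μ(186) · d(186/186) = -1 · 1 = -1
Summing: (μ * d)(186) = 8 + -4 + -4 + 2 + -4 + 2 + 2 + -1 = 1.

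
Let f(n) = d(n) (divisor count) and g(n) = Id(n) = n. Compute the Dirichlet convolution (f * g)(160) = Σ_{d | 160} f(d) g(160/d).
(d * Id)(160) = 840

Divisors of 160: [1, 2, 4, 5, 8, 10, 16, 20, 32, 40, 80, 160]. For each d | 160:
  d = 1: d(1) · Id(160/1) = 1 · 160 = 160
  d = 2: d(2) · Id(160/2) = 2 · 80 = 160
  d = 4: d(4) · Id(160/4) = 3 · 40 = 120
  d = 5: d(5) · Id(160/5) = 2 · 32 = 64
  d = 8: d(8) · Id(160/8) = 4 · 20 = 80
  d = 10: d(10) · Id(160/10) = 4 · 16 = 64
  d = 16: d(16) · Id(160/16) = 5 · 10 = 50
  d = 20: d(20) · Id(160/20) = 6 · 8 = 48
  d = 32: d(32) · Id(160/32) = 6 · 5 = 30
  d = 40: d(40) · Id(160/40) = 8 · 4 = 32
  d = 80: d(80) · Id(160/80) = 10 · 2 = 20
  d = 160: d(160) · Id(160/160) = 12 · 1 = 12
Summing: (d * Id)(160) = 160 + 160 + 120 + 64 + 80 + 64 + 50 + 48 + 30 + 32 + 20 + 12 = 840.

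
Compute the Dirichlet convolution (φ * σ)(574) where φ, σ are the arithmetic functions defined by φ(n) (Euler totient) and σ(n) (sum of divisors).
(φ * σ)(574) = 4592

Divisors of 574: [1, 2, 7, 14, 41, 82, 287, 574]. For each d | 574:
  d = 1: φ(1) · σ(574/1) = 1 · 1008 = 1008
  d = 2: φ(2) · σ(574/2) = 1 · 336 = 336
  d = 7: φ(7) · σ(574/7) = 6 · 126 = 756
  d = 14: φ(14) · σ(574/14) = 6 · 42 = 252
  d = 41: φ(41) · σ(574/41) = 40 · 24 = 960
  d = 82: φ(82) · σ(574/82) = 40 · 8 = 320
  d = 287: φ(287) · σ(574/287) = 240 · 3 = 720
  d = 574: φ(574) · σ(574/574) = 240 · 1 = 240
Summing: (φ * σ)(574) = 1008 + 336 + 756 + 252 + 960 + 320 + 720 + 240 = 4592.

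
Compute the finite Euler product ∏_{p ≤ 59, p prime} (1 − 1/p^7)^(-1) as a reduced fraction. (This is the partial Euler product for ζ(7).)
∏ = 145407059379393285269181452419687310347602398979581075974734478987181892589053844607888795468835887382779522050906080825625/144203067965746582750691857384851942255360663037608491313154525739662897676808972307273664258644815191681654724165946048512

The primes p ≤ 59 are [2, 3, 5, 7, 11, 13, 17, 19, 23, 29, 31, 37, 41, 43, 47, 53, 59]. For each prime, (1 − 1/p^7)^(-1) = p^7 / (p^7 − 1). The product is (1 − 1/2^7)^(-1), (1 − 1/3^7)^(-1), (1 − 1/5^7)^(-1), (1 − 1/7^7)^(-1), (1 − 1/11^7)^(-1), (1 − 1/13^7)^(-1), (1 − 1/17^7)^(-1), (1 − 1/19^7)^(-1), (1 − 1/23^7)^(-1), (1 − 1/29^7)^(-1), (1 − 1/31^7)^(-1), (1 − 1/37^7)^(-1), (1 − 1/41^7)^(-1), (1 − 1/43^7)^(-1), (1 − 1/47^7)^(-1), (1 − 1/53^7)^(-1), (1 − 1/59^7)^(-1) = ∏ p^7 / (p^7 − 1) = 145407059379393285269181452419687310347602398979581075974734478987181892589053844607888795468835887382779522050906080825625/144203067965746582750691857384851942255360663037608491313154525739662897676808972307273664258644815191681654724165946048512.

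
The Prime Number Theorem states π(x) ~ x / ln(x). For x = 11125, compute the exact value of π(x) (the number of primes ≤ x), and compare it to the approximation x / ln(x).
π(11125) = 1348;  x/ln(x) ≈ 1194.06;  relative error ≈ 11.42%.

Directly count primes up to 11125: π(11125) = 1348. The PNT approximation gives 11125/ln(11125) ≈ 11125/9.31695 ≈ 1194.06. Relative error (π(x) − x/ln(x)) / π(x) ≈ 11.42%; the approximation is known to undercount slightly (Li(x) is a better estimate).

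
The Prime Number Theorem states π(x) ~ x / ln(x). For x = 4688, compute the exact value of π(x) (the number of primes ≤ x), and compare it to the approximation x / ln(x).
π(4688) = 633;  x/ln(x) ≈ 554.61;  relative error ≈ 12.38%.

Directly count primes up to 4688: π(4688) = 633. The PNT approximation gives 4688/ln(4688) ≈ 4688/8.45276 ≈ 554.61. Relative error (π(x) − x/ln(x)) / π(x) ≈ 12.38%; the approximation is known to undercount slightly (Li(x) is a better estimate).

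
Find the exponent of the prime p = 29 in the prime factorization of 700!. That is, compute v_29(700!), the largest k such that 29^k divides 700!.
v_29(700!) = 24

Legendre's formula: v_p(n!) = Σ_{k ≥ 1} ⌊n / p^k⌋. For p = 29, n = 700, the terms are:
  ⌊700/29^1⌋ = ⌊700/29⌋ = 24
(the next term ⌊700/29^2⌋ = 0, terminating the sum). Summing: v_29(700!) = 24 = 24.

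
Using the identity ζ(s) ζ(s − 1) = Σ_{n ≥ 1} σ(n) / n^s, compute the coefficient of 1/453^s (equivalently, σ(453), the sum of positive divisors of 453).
σ(453) = 608

In the product (Σ m^0/m^s)(Σ k / k^s) = Σ (Σ_{d | n} d) / n^s, the coefficient of 1/n^s is σ(n) = Σ_{d | n} d. For n = 453, divisors are [1, 3, 151, 453]; summing: σ(453) = 608.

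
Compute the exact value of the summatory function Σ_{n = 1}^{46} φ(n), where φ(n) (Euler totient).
Σ_{n ≤ 46} φ(n) = 650

Compute φ(n) for each 1 ≤ n ≤ 46: φ(1) = 1, φ(2) = 1, φ(3) = 2, φ(4) = 2, φ(5) = 4, φ(6) = 2, φ(7) = 6, φ(8) = 4, φ(9) = 6, φ(10) = 4, φ(11) = 10, φ(12) = 4, φ(13) = 12, φ(14) = 6, φ(15) = 8, φ(16) = 8, φ(17) = 16, φ(18) = 6, φ(19) = 18, φ(20) = 8, φ(21) = 12, φ(22) = 10, φ(23) = 22, φ(24) = 8, φ(25) = 20, φ(26) = 12, φ(27) = 18, φ(28) = 12, φ(29) = 28, φ(30) = 8, φ(31) = 30, φ(32) = 16, φ(33) = 20, φ(34) = 16, φ(35) = 24, φ(36) = 12, φ(37) = 36, φ(38) = 18, φ(39) = 24, φ(40) = 16, φ(41) = 40, φ(42) = 12, φ(43) = 42, φ(44) = 20, φ(45) = 24, φ(46) = 22. Summing all 46 values: 650. (Average order: Σ_{n ≤ x} φ(n) ~ (3/π²) x². For x = 46, (3/π²)·46² ≈ 643.19.)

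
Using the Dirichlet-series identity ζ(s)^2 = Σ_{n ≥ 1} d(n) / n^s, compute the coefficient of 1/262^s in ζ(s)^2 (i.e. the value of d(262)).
d(262) = 4

ζ(s)^2 = (Σ 1/m^s)(Σ 1/k^s). The coefficient of 1/n^s in the product is the number of ordered pairs (m, k) with mk = n, which equals d(n). For n = 262, divisors are [1, 2, 131, 262], so d(262) = 4.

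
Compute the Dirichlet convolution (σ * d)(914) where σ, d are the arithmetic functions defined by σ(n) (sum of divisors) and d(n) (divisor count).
(σ * d)(914) = 2300

Divisors of 914: [1, 2, 457, 914]. For each d | 914:
  d = 1: σ(1) · d(914/1) = 1 · 4 = 4
  d = 2: σ(2) · d(914/2) = 3 · 2 = 6
  d = 457: σ(457) · d(914/457) = 458 · 2 = 916
  d = 914: σ(914) · d(914/914) = 1374 · 1 = 1374
Summing: (σ * d)(914) = 4 + 6 + 916 + 1374 = 2300.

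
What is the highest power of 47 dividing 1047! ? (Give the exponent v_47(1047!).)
v_47(1047!) = 22

Legendre's formula: v_p(n!) = Σ_{k ≥ 1} ⌊n / p^k⌋. For p = 47, n = 1047, the terms are:
  ⌊1047/47^1⌋ = ⌊1047/47⌋ = 22
(the next term ⌊1047/47^2⌋ = 0, terminating the sum). Summing: v_47(1047!) = 22 = 22.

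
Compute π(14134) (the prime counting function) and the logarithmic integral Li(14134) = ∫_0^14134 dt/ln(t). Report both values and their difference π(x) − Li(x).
π(14134) = 1663;  Li(14134) ≈ 1686.29;  π(x) − Li(x) ≈ -23.29.

Direct count of primes ≤ 14134 gives π(14134) = 1663. Numerical evaluation of the logarithmic integral gives Li(14134) ≈ 1686.29. The difference π(x) − Li(x) ≈ -23.29 is typically negative for small/moderate x (Li(x) overestimates), though Littlewood's theorem shows this sign changes infinitely often.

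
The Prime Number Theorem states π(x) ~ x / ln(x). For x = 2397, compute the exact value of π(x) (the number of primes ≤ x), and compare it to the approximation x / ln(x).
π(2397) = 356;  x/ln(x) ≈ 308.02;  relative error ≈ 13.48%.

Directly count primes up to 2397: π(2397) = 356. The PNT approximation gives 2397/ln(2397) ≈ 2397/7.78197 ≈ 308.02. Relative error (π(x) − x/ln(x)) / π(x) ≈ 13.48%; the approximation is known to undercount slightly (Li(x) is a better estimate).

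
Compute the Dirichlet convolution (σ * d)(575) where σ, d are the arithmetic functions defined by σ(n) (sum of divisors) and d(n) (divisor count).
(σ * d)(575) = 1196

Divisors of 575: [1, 5, 23, 25, 115, 575]. For each d | 575:
  d = 1: σ(1) · d(575/1) = 1 · 6 = 6
  d = 5: σ(5) · d(575/5) = 6 · 4 = 24
  d = 23: σ(23) · d(575/23) = 24 · 3 = 72
  d = 25: σ(25) · d(575/25) = 31 · 2 = 62
  d = 115: σ(115) · d(575/115) = 144 · 2 = 288
  d = 575: σ(575) · d(575/575) = 744 · 1 = 744
Summing: (σ * d)(575) = 6 + 24 + 72 + 62 + 288 + 744 = 1196.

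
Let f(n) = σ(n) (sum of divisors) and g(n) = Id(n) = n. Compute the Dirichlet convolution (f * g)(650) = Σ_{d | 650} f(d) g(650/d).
(σ * Id)(650) = 11610

Divisors of 650: [1, 2, 5, 10, 13, 25, 26, 50, 65, 130, 325, 650]. For each d | 650:
  d = 1: σ(1) · Id(650/1) = 1 · 650 = 650
  d = 2: σ(2) · Id(650/2) = 3 · 325 = 975
  d = 5: σ(5) · Id(650/5) = 6 · 130 = 780
  d = 10: σ(10) · Id(650/10) = 18 · 65 = 1170
  d = 13: σ(13) · Id(650/13) = 14 · 50 = 700
  d = 25: σ(25) · Id(650/25) = 31 · 26 = 806
  d = 26: σ(26) · Id(650/26) = 42 · 25 = 1050
  d = 50: σ(50) · Id(650/50) = 93 · 13 = 1209
  d = 65: σ(65) · Id(650/65) = 84 · 10 = 840
  d = 130: σ(130) · Id(650/130) = 252 · 5 = 1260
  d = 325: σ(325) · Id(650/325) = 434 · 2 = 868
  d = 650: σ(650) · Id(650/650) = 1302 · 1 = 1302
Summing: (σ * Id)(650) = 650 + 975 + 780 + 1170 + 700 + 806 + 1050 + 1209 + 840 + 1260 + 868 + 1302 = 11610.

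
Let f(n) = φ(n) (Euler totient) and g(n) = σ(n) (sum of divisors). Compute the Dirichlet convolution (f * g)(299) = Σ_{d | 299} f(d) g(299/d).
(φ * σ)(299) = 1196

Divisors of 299: [1, 13, 23, 299]. For each d | 299:
  d = 1: φ(1) · σ(299/1) = 1 · 336 = 336
  d = 13: φ(13) · σ(299/13) = 12 · 24 = 288
  d = 23: φ(23) · σ(299/23) = 22 · 14 = 308
  d = 299: φ(299) · σ(299/299) = 264 · 1 = 264
Summing: (φ * σ)(299) = 336 + 288 + 308 + 264 = 1196.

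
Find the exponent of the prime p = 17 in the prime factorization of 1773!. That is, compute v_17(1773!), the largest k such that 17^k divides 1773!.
v_17(1773!) = 110

Legendre's formula: v_p(n!) = Σ_{k ≥ 1} ⌊n / p^k⌋. For p = 17, n = 1773, the terms are:
  ⌊1773/17^1⌋ = ⌊1773/17⌋ = 104
  ⌊1773/17^2⌋ = ⌊1773/289⌋ = 6
(the next term ⌊1773/17^3⌋ = 0, terminating the sum). Summing: v_17(1773!) = 104 + 6 = 110.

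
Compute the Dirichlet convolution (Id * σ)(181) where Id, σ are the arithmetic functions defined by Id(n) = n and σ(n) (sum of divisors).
(Id * σ)(181) = 363

Divisors of 181: [1, 181]. For each d | 181:
  d = 1: Id(1) · σ(181/1) = 1 · 182 = 182
  d = 181: Id(181) · σ(181/181) = 181 · 1 = 181
Summing: (Id * σ)(181) = 182 + 181 = 363.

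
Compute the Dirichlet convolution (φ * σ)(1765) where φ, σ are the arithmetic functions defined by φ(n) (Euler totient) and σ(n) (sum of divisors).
(φ * σ)(1765) = 7060

Divisors of 1765: [1, 5, 353, 1765]. For each d | 1765:
  d = 1: φ(1) · σ(1765/1) = 1 · 2124 = 2124
  d = 5: φ(5) · σ(1765/5) = 4 · 354 = 1416
  d = 353: φ(353) · σ(1765/353) = 352 · 6 = 2112
  d = 1765: φ(1765) · σ(1765/1765) = 1408 · 1 = 1408
Summing: (φ * σ)(1765) = 2124 + 1416 + 2112 + 1408 = 7060.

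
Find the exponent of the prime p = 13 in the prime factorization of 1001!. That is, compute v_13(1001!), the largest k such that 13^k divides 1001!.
v_13(1001!) = 82

Legendre's formula: v_p(n!) = Σ_{k ≥ 1} ⌊n / p^k⌋. For p = 13, n = 1001, the terms are:
  ⌊1001/13^1⌋ = ⌊1001/13⌋ = 77
  ⌊1001/13^2⌋ = ⌊1001/169⌋ = 5
(the next term ⌊1001/13^3⌋ = 0, terminating the sum). Summing: v_13(1001!) = 77 + 5 = 82.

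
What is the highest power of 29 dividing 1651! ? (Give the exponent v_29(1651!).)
v_29(1651!) = 57

Legendre's formula: v_p(n!) = Σ_{k ≥ 1} ⌊n / p^k⌋. For p = 29, n = 1651, the terms are:
  ⌊1651/29^1⌋ = ⌊1651/29⌋ = 56
  ⌊1651/29^2⌋ = ⌊1651/841⌋ = 1
(the next term ⌊1651/29^3⌋ = 0, terminating the sum). Summing: v_29(1651!) = 56 + 1 = 57.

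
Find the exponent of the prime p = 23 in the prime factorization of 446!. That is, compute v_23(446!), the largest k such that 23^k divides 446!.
v_23(446!) = 19

Legendre's formula: v_p(n!) = Σ_{k ≥ 1} ⌊n / p^k⌋. For p = 23, n = 446, the terms are:
  ⌊446/23^1⌋ = ⌊446/23⌋ = 19
(the next term ⌊446/23^2⌋ = 0, terminating the sum). Summing: v_23(446!) = 19 = 19.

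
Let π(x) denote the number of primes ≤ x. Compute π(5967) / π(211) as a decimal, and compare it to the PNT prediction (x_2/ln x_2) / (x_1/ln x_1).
π(5967)/π(211) = 781/47 ≈ 16.6170;  PNT prediction ≈ 17.4084.

π(211) = 47 and π(5967) = 781, so π(5967)/π(211) ≈ 16.6170. The PNT-predicted ratio is (5967/ln(5967)) / (211/ln(211)) ≈ 17.4084. The two agree to within a few percent, as expected.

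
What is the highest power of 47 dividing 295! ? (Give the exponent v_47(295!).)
v_47(295!) = 6

Legendre's formula: v_p(n!) = Σ_{k ≥ 1} ⌊n / p^k⌋. For p = 47, n = 295, the terms are:
  ⌊295/47^1⌋ = ⌊295/47⌋ = 6
(the next term ⌊295/47^2⌋ = 0, terminating the sum). Summing: v_47(295!) = 6 = 6.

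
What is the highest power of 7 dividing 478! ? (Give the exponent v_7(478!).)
v_7(478!) = 78

Legendre's formula: v_p(n!) = Σ_{k ≥ 1} ⌊n / p^k⌋. For p = 7, n = 478, the terms are:
  ⌊478/7^1⌋ = ⌊478/7⌋ = 68
  ⌊478/7^2⌋ = ⌊478/49⌋ = 9
  ⌊478/7^3⌋ = ⌊478/343⌋ = 1
(the next term ⌊478/7^4⌋ = 0, terminating the sum). Summing: v_7(478!) = 68 + 9 + 1 = 78.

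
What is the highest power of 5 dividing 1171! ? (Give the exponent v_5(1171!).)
v_5(1171!) = 290

Legendre's formula: v_p(n!) = Σ_{k ≥ 1} ⌊n / p^k⌋. For p = 5, n = 1171, the terms are:
  ⌊1171/5^1⌋ = ⌊1171/5⌋ = 234
  ⌊1171/5^2⌋ = ⌊1171/25⌋ = 46
  ⌊1171/5^3⌋ = ⌊1171/125⌋ = 9
  ⌊1171/5^4⌋ = ⌊1171/625⌋ = 1
(the next term ⌊1171/5^5⌋ = 0, terminating the sum). Summing: v_5(1171!) = 234 + 46 + 9 + 1 = 290.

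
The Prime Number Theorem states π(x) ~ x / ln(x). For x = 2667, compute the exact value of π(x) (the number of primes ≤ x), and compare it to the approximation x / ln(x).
π(2667) = 386;  x/ln(x) ≈ 338.08;  relative error ≈ 12.41%.

Directly count primes up to 2667: π(2667) = 386. The PNT approximation gives 2667/ln(2667) ≈ 2667/7.88871 ≈ 338.08. Relative error (π(x) − x/ln(x)) / π(x) ≈ 12.41%; the approximation is known to undercount slightly (Li(x) is a better estimate).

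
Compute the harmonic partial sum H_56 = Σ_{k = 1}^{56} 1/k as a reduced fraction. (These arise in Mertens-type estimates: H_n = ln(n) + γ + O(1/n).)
H_56 = 252476961434436524654789/54749786241679275146400

Direct summation: H_56 = 1 + 1/2 + ... + 1/56. The least common denominator is lcm(1, ..., 56) = 164249358725037825439200; over this denominator the numerator is 164249358725037825439200 + 82124679362518912719600 + 54749786241679275146400 + 41062339681259456359800 + 32849871745007565087840 + 27374893120839637573200 + 23464194103576832205600 + 20531169840629728179900 + 18249928747226425048800 + 16424935872503782543920 + 14931759884094347767200 + 13687446560419818786600 + 12634566055772140418400 + 11732097051788416102800 + 10949957248335855029280 + 10265584920314864089950 + 9661726983825754437600 + 9124964373613212524400 + 8644703090791464496800 + 8212467936251891271960 + 7821398034525610735200 + 7465879942047173883600 + 7141276466305992410400 + 6843723280209909393300 + 6569974349001513017568 + 6317283027886070209200 + 6083309582408808349600 + 5866048525894208051400 + 5663770990518545704800 + 5474978624167927514640 + 5298366410485091143200 + 5132792460157432044975 + 4977253294698115922400 + 4830863491912877218800 + 4692838820715366441120 + 4562482186806606262200 + 4439171857433454741600 + 4322351545395732248400 + 4211522018590713472800 + 4106233968125945635980 + 4006081920122873791200 + 3910699017262805367600 + 3819752528489251754400 + 3732939971023586941800 + 3649985749445285009760 + 3570638233152996205200 + 3494667206915698413600 + 3421861640104954696650 + 3352027729082404600800 + 3284987174500756508784 + 3220575661275251479200 + 3158641513943035104600 + 3099044504245996706400 + 3041654791204404174800 + 2986351976818869553440 + 2933024262947104025700 = 757430884303309573964367, so H_56 = 757430884303309573964367/164249358725037825439200; reducing by gcd(757430884303309573964367, 164249358725037825439200) = 3 gives 252476961434436524654789/54749786241679275146400 ≈ 4.61147. (The PNT-adjacent estimate ln(56) + γ ≈ 4.60257 matches within O(1/n).)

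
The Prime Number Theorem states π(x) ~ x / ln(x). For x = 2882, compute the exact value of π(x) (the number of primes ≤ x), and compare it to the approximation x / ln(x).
π(2882) = 417;  x/ln(x) ≈ 361.78;  relative error ≈ 13.24%.

Directly count primes up to 2882: π(2882) = 417. The PNT approximation gives 2882/ln(2882) ≈ 2882/7.96624 ≈ 361.78. Relative error (π(x) − x/ln(x)) / π(x) ≈ 13.24%; the approximation is known to undercount slightly (Li(x) is a better estimate).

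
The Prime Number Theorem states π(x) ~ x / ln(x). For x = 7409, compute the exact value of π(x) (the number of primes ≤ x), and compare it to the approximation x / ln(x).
π(7409) = 939;  x/ln(x) ≈ 831.50;  relative error ≈ 11.45%.

Directly count primes up to 7409: π(7409) = 939. The PNT approximation gives 7409/ln(7409) ≈ 7409/8.91045 ≈ 831.50. Relative error (π(x) − x/ln(x)) / π(x) ≈ 11.45%; the approximation is known to undercount slightly (Li(x) is a better estimate).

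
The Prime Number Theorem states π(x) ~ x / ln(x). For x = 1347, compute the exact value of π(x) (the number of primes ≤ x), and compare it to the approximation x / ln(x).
π(1347) = 217;  x/ln(x) ≈ 186.94;  relative error ≈ 13.85%.

Directly count primes up to 1347: π(1347) = 217. The PNT approximation gives 1347/ln(1347) ≈ 1347/7.20564 ≈ 186.94. Relative error (π(x) − x/ln(x)) / π(x) ≈ 13.85%; the approximation is known to undercount slightly (Li(x) is a better estimate).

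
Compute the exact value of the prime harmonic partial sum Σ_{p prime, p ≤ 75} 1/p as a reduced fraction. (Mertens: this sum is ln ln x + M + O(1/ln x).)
Σ 1/p = 71544353681891529224514036059/40729680599249024150621323470

π(75) = 21, so the primes ≤ 75 are [2, 3, 5, 7, 11, 13, 17, 19, 23, 29, 31, 37, 41, 43, 47, 53, 59, 61, 67, 71, 73]. Summing 1/p over these primes: 71544353681891529224514036059/40729680599249024150621323470 ≈ 1.7566. Mertens estimate ln ln(75) + 0.2615 ≈ 1.7242.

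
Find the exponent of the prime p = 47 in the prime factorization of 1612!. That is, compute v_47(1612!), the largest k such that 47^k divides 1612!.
v_47(1612!) = 34

Legendre's formula: v_p(n!) = Σ_{k ≥ 1} ⌊n / p^k⌋. For p = 47, n = 1612, the terms are:
  ⌊1612/47^1⌋ = ⌊1612/47⌋ = 34
(the next term ⌊1612/47^2⌋ = 0, terminating the sum). Summing: v_47(1612!) = 34 = 34.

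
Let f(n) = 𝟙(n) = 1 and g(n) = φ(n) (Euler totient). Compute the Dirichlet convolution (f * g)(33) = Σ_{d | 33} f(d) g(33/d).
(𝟙 * φ)(33) = 33

Divisors of 33: [1, 3, 11, 33]. For each d | 33:
  d = 1: 𝟙(1) · φ(33/1) = 1 · 20 = 20
  d = 3: 𝟙(3) · φ(33/3) = 1 · 10 = 10
  d = 11: 𝟙(11) · φ(33/11) = 1 · 2 = 2
  d = 33: 𝟙(33) · φ(33/33) = 1 · 1 = 1
Summing: (𝟙 * φ)(33) = 20 + 10 + 2 + 1 = 33.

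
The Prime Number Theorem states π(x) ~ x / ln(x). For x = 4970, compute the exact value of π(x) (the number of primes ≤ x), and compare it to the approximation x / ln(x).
π(4970) = 665;  x/ln(x) ≈ 583.94;  relative error ≈ 12.19%.

Directly count primes up to 4970: π(4970) = 665. The PNT approximation gives 4970/ln(4970) ≈ 4970/8.51118 ≈ 583.94. Relative error (π(x) − x/ln(x)) / π(x) ≈ 12.19%; the approximation is known to undercount slightly (Li(x) is a better estimate).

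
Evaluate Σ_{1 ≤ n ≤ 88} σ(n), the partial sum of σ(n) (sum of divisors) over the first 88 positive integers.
Σ_{n ≤ 88} σ(n) = 6409

Compute σ(n) for each 1 ≤ n ≤ 88: σ(1) = 1, σ(2) = 3, σ(3) = 4, σ(4) = 7, σ(5) = 6, σ(6) = 12, σ(7) = 8, σ(8) = 15, σ(9) = 13, σ(10) = 18, σ(11) = 12, σ(12) = 28, σ(13) = 14, σ(14) = 24, σ(15) = 24, σ(16) = 31, σ(17) = 18, σ(18) = 39, σ(19) = 20, σ(20) = 42, σ(21) = 32, σ(22) = 36, σ(23) = 24, σ(24) = 60, σ(25) = 31, σ(26) = 42, σ(27) = 40, σ(28) = 56, σ(29) = 30, σ(30) = 72, σ(31) = 32, σ(32) = 63, σ(33) = 48, σ(34) = 54, σ(35) = 48, σ(36) = 91, σ(37) = 38, σ(38) = 60, σ(39) = 56, σ(40) = 90, σ(41) = 42, σ(42) = 96, σ(43) = 44, σ(44) = 84, σ(45) = 78, σ(46) = 72, σ(47) = 48, σ(48) = 124, σ(49) = 57, σ(50) = 93, σ(51) = 72, σ(52) = 98, σ(53) = 54, σ(54) = 120, σ(55) = 72, σ(56) = 120, σ(57) = 80, σ(58) = 90, σ(59) = 60, σ(60) = 168, σ(61) = 62, σ(62) = 96, σ(63) = 104, σ(64) = 127, σ(65) = 84, σ(66) = 144, σ(67) = 68, σ(68) = 126, σ(69) = 96, σ(70) = 144, σ(71) = 72, σ(72) = 195, σ(73) = 74, σ(74) = 114, σ(75) = 124, σ(76) = 140, σ(77) = 96, σ(78) = 168, σ(79) = 80, σ(80) = 186, σ(81) = 121, σ(82) = 126, σ(83) = 84, σ(84) = 224, σ(85) = 108, σ(86) = 132, σ(87) = 120, σ(88) = 180. Summing all 88 values: 6409. (Average order: Σ_{n ≤ x} σ(n) ~ (π²/12) x². For x = 88, (π²/12)·88² ≈ 6369.18.)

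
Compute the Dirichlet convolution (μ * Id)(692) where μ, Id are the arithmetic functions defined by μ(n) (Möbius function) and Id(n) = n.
(μ * Id)(692) = 344

Divisors of 692: [1, 2, 4, 173, 346, 692]. For each d | 692:
  d = 1: μ(1) · Id(692/1) = 1 · 692 = 692
  d = 2: μ(2) · Id(692/2) = -1 · 346 = -346
  d = 4: μ(4) · Id(692/4) = 0 · 173 = 0
  d = 173: μ(173) · Id(692/173) = -1 · 4 = -4
  d = 346: μ(346) · Id(692/346) = 1 · 2 = 2
  d = 692: μ(692) · Id(692/692) = 0 · 1 = 0
Summing: (μ * Id)(692) = 692 + -346 + 0 + -4 + 2 + 0 = 344.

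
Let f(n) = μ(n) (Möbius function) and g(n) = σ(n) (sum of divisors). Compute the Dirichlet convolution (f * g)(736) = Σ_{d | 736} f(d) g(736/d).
(μ * σ)(736) = 736

Divisors of 736: [1, 2, 4, 8, 16, 23, 32, 46, 92, 184, 368, 736]. For each d | 736:
  d = 1: μ(1) · σ(736/1) = 1 · 1512 = 1512
  d = 2: μ(2) · σ(736/2) = -1 · 744 = -744
  d = 4: μ(4) · σ(736/4) = 0 · 360 = 0
  d = 8: μ(8) · σ(736/8) = 0 · 168 = 0
  d = 16: μ(16) · σ(736/16) = 0 · 72 = 0
  d = 23: μ(23) · σ(736/23) = -1 · 63 = -63
  d = 32: μ(32) · σ(736/32) = 0 · 24 = 0
  d = 46: μ(46) · σ(736/46) = 1 · 31 = 31
  d = 92: μ(92) · σ(736/92) = 0 · 15 = 0
  d = 184: μ(184) · σ(736/184) = 0 · 7 = 0
  d = 368: μ(368) · σ(736/368) = 0 · 3 = 0
  d = 736: μ(736) · σ(736/736) = 0 · 1 = 0
Summing: (μ * σ)(736) = 1512 + -744 + 0 + 0 + 0 + -63 + 0 + 31 + 0 + 0 + 0 + 0 = 736.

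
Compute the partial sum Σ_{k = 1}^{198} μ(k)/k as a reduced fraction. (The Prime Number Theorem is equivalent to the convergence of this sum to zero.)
Σ μ(k)/k = -10619956756869560313065816620548852142822454316540788251493888218559666579195/412585138412243404033282153204433423786722919328407878608465087271542530344602

Values of μ(k) for 1 ≤ k ≤ 198: μ(1) = 1, μ(2) = -1, μ(3) = -1, μ(5) = -1, μ(6) = 1, μ(7) = -1, μ(10) = 1, μ(11) = -1, μ(13) = -1, μ(14) = 1, μ(15) = 1, μ(17) = -1, μ(19) = -1, μ(21) = 1, μ(22) = 1, μ(23) = -1, μ(26) = 1, μ(29) = -1, μ(30) = -1, μ(31) = -1, μ(33) = 1, μ(34) = 1, μ(35) = 1, μ(37) = -1, μ(38) = 1, μ(39) = 1, μ(41) = -1, μ(42) = -1, μ(43) = -1, μ(46) = 1, μ(47) = -1, μ(51) = 1, μ(53) = -1, μ(55) = 1, μ(57) = 1, μ(58) = 1, μ(59) = -1, μ(61) = -1, μ(62) = 1, μ(65) = 1, μ(66) = -1, μ(67) = -1, μ(69) = 1, μ(70) = -1, μ(71) = -1, μ(73) = -1, μ(74) = 1, μ(77) = 1, μ(78) = -1, μ(79) = -1, μ(82) = 1, μ(83) = -1, μ(85) = 1, μ(86) = 1, μ(87) = 1, μ(89) = -1, μ(91) = 1, μ(93) = 1, μ(94) = 1, μ(95) = 1, μ(97) = -1, μ(101) = -1, μ(102) = -1, μ(103) = -1, μ(105) = -1, μ(106) = 1, μ(107) = -1, μ(109) = -1, μ(110) = -1, μ(111) = 1, μ(113) = -1, μ(114) = -1, μ(115) = 1, μ(118) = 1, μ(119) = 1, μ(122) = 1, μ(123) = 1, μ(127) = -1, μ(129) = 1, μ(130) = -1, μ(131) = -1, μ(133) = 1, μ(134) = 1, μ(137) = -1, μ(138) = -1, μ(139) = -1, μ(141) = 1, μ(142) = 1, μ(143) = 1, μ(145) = 1, μ(146) = 1, μ(149) = -1, μ(151) = -1, μ(154) = -1, μ(155) = 1, μ(157) = -1, μ(158) = 1, μ(159) = 1, μ(161) = 1, μ(163) = -1, μ(165) = -1, μ(166) = 1, μ(167) = -1, μ(170) = -1, μ(173) = -1, μ(174) = -1, μ(177) = 1, μ(178) = 1, μ(179) = -1, μ(181) = -1, μ(182) = -1, μ(183) = 1, μ(185) = 1, μ(186) = -1, μ(187) = 1, μ(190) = -1, μ(191) = -1, μ(193) = -1, μ(194) = 1, μ(195) = -1, μ(197) = -1, with μ = 0 on non-squarefree integers. Summing μ(k)/k for k where μ(k) ≠ 0 gives -10619956756869560313065816620548852142822454316540788251493888218559666579195/412585138412243404033282153204433423786722919328407878608465087271542530344602 ≈ -0.0257. (PNT ⟺ this sum → 0 as n → ∞.)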